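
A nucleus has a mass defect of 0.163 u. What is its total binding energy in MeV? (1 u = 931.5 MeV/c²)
B.E. = Δm × 931.5 = 151.8 MeV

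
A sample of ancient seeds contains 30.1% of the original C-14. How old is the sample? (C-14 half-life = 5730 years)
Age = t½ × log₂(1/ratio) = 9925 years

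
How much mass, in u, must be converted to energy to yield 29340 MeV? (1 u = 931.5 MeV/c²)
m = E/c² = 31.5 u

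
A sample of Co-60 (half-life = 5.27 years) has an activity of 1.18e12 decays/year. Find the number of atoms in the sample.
N = A/λ = 8.972e12 atoms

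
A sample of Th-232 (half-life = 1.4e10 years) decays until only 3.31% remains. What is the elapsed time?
t = t½ × log₂(N₀/N) = 6.884e10 years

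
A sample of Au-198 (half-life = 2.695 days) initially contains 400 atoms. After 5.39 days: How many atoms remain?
N = N₀(1/2)^(t/t½) = 100 atoms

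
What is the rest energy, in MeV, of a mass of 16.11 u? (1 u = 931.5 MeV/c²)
E = mc² = 15010 MeV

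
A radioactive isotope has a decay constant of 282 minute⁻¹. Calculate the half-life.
t½ = ln(2)/λ = 0.002458 minutes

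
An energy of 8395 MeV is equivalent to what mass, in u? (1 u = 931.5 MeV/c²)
m = E/c² = 9.012 u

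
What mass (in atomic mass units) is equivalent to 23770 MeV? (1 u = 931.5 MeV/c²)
m = E/c² = 25.52 u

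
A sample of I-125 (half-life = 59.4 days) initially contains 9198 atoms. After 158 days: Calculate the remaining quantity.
N = N₀(1/2)^(t/t½) = 1455 atoms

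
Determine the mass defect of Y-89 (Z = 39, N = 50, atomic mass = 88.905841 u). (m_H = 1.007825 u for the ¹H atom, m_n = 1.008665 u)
Δm = Z·m_H + N·m_n − M = 0.8326 u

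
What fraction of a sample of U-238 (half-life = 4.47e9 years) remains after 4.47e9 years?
N/N₀ = (1/2)^(t/t½) = 0.5 = 50%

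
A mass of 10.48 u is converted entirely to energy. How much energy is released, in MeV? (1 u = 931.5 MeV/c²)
E = mc² = 9762 MeV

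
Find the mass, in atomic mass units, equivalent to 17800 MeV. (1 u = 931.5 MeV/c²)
m = E/c² = 19.11 u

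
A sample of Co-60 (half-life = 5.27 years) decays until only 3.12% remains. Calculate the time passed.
t = t½ × log₂(N₀/N) = 26.36 years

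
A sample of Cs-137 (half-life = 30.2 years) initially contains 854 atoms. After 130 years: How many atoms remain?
N = N₀(1/2)^(t/t½) = 43.21 atoms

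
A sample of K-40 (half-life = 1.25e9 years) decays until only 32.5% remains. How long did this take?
t = t½ × log₂(N₀/N) = 2.027e9 years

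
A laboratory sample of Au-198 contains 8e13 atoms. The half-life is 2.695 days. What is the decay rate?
A = λN = 2.058e13 decays/day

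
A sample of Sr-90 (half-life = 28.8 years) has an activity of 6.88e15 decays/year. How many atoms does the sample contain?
N = A/λ = 2.859e17 atoms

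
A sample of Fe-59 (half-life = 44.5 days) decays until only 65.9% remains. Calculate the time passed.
t = t½ × log₂(N₀/N) = 26.77 days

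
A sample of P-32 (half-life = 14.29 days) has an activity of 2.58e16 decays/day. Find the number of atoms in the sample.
N = A/λ = 5.319e17 atoms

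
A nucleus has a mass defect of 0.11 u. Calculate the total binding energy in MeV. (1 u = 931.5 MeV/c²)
B.E. = Δm × 931.5 = 102.5 MeV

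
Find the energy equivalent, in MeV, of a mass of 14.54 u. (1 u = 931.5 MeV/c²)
E = mc² = 13540 MeV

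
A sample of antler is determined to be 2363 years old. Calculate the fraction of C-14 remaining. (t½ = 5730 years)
N/N₀ = (1/2)^(t/t½) = 0.7514 = 75.1%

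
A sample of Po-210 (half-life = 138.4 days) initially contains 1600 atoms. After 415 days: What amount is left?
N = N₀(1/2)^(t/t½) = 200.2 atoms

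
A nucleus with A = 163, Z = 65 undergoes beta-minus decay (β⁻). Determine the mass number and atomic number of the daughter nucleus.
Daughter: A = 163, Z = 66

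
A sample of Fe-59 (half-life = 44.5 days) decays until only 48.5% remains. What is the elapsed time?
t = t½ × log₂(N₀/N) = 46.46 days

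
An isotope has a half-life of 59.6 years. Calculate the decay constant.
λ = ln(2)/t½ = 0.01163 year⁻¹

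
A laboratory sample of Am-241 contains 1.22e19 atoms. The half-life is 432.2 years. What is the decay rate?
A = λN = 1.957e16 decays/year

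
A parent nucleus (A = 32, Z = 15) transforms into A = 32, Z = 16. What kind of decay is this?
ΔA = 0, ΔZ = +1 ⇒ beta-minus decay (β⁻)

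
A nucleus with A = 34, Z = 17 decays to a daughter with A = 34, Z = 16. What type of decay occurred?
ΔA = 0, ΔZ = -1 ⇒ beta-plus decay (β⁺) or electron capture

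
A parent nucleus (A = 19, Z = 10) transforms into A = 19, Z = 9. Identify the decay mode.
ΔA = 0, ΔZ = -1 ⇒ beta-plus decay (β⁺) or electron capture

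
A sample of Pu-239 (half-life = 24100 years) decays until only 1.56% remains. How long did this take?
t = t½ × log₂(N₀/N) = 1.447e5 years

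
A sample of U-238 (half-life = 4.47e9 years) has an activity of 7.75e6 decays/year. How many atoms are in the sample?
N = A/λ = 4.998e16 atoms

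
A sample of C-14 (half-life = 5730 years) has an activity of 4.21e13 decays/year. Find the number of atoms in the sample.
N = A/λ = 3.48e17 atoms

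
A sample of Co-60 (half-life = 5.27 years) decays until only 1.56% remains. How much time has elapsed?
t = t½ × log₂(N₀/N) = 31.63 years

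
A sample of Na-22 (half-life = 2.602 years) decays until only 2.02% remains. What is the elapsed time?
t = t½ × log₂(N₀/N) = 14.65 years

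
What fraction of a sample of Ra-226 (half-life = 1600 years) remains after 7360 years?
N/N₀ = (1/2)^(t/t½) = 0.04123 = 4.12%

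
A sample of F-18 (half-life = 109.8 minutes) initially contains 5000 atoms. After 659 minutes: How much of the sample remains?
N = N₀(1/2)^(t/t½) = 78.03 atoms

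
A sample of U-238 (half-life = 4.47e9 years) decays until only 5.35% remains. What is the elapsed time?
t = t½ × log₂(N₀/N) = 1.888e10 years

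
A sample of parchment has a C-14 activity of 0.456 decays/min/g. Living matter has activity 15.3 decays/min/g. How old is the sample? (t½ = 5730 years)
Age = t½ × log₂(A₀/A) = 29040 years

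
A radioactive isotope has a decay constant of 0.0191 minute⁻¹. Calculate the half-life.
t½ = ln(2)/λ = 36.29 minutes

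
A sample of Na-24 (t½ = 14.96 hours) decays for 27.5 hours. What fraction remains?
N/N₀ = (1/2)^(t/t½) = 0.2797 = 28%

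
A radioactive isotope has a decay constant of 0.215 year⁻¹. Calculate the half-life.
t½ = ln(2)/λ = 3.224 years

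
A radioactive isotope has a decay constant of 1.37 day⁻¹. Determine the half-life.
t½ = ln(2)/λ = 0.5059 days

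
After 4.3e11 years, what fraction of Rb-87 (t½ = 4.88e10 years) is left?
N/N₀ = (1/2)^(t/t½) = 0.002226 = 0.223%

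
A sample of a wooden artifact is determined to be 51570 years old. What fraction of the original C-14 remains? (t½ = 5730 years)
N/N₀ = (1/2)^(t/t½) = 0.001953 = 0.195%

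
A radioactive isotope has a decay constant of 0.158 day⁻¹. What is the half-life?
t½ = ln(2)/λ = 4.387 days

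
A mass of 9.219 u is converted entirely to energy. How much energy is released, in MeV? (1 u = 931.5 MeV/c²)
E = mc² = 8587 MeV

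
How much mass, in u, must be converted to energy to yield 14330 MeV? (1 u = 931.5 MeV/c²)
m = E/c² = 15.38 u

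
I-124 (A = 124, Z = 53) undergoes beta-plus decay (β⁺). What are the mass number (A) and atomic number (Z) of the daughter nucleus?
Daughter: A = 124, Z = 52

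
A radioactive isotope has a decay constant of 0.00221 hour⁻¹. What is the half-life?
t½ = ln(2)/λ = 313.6 hours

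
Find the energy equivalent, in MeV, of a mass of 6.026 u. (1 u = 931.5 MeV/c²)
E = mc² = 5613 MeV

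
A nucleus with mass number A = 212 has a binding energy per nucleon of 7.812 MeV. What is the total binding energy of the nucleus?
B.E. = 7.812 × 212 = 1656 MeV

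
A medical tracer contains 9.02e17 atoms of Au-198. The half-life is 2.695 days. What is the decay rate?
A = λN = 2.32e17 decays/day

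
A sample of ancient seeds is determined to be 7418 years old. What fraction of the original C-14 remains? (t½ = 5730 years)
N/N₀ = (1/2)^(t/t½) = 0.4077 = 40.8%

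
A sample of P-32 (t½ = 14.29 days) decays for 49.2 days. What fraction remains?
N/N₀ = (1/2)^(t/t½) = 0.09195 = 9.2%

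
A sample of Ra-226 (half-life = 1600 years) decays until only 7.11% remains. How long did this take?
t = t½ × log₂(N₀/N) = 6102 years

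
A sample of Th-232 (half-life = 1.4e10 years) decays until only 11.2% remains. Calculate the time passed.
t = t½ × log₂(N₀/N) = 4.422e10 years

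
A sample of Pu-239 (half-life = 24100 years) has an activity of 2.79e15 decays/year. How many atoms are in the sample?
N = A/λ = 9.701e19 atoms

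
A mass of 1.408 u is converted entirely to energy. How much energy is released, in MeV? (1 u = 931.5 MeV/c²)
E = mc² = 1312 MeV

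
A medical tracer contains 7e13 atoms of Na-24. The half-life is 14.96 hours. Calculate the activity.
A = λN = 3.243e12 decays/hour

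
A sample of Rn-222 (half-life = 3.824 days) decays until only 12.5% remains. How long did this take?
t = t½ × log₂(N₀/N) = 11.47 days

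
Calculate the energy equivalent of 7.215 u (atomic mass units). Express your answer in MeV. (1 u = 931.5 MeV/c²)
E = mc² = 6721 MeV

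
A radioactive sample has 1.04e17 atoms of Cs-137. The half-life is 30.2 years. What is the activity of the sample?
A = λN = 2.387e15 decays/year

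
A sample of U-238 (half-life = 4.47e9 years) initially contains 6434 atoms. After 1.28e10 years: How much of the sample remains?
N = N₀(1/2)^(t/t½) = 884 atoms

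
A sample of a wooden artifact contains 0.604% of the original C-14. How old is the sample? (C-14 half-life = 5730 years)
Age = t½ × log₂(1/ratio) = 42240 years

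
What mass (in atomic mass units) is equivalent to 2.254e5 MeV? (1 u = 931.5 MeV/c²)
m = E/c² = 242 u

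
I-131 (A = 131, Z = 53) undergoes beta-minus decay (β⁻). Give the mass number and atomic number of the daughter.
Daughter: A = 131, Z = 54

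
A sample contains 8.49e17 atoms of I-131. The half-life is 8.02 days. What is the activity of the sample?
A = λN = 7.338e16 decays/day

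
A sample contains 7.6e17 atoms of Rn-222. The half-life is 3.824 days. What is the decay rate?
A = λN = 1.378e17 decays/day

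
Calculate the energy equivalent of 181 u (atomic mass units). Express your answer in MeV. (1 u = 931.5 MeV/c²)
E = mc² = 1.686e5 MeV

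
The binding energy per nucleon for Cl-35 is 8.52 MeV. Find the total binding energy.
B.E. = 8.52 × 35 = 298.2 MeV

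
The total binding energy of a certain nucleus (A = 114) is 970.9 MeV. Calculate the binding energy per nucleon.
B.E./A = 970.9/114 = 8.517 MeV/nucleon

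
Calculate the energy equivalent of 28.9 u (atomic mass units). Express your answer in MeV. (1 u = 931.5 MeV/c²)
E = mc² = 26920 MeV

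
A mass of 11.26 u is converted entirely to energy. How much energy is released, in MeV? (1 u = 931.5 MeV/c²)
E = mc² = 10490 MeV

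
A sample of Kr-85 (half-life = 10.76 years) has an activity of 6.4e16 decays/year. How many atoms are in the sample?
N = A/λ = 9.935e17 atoms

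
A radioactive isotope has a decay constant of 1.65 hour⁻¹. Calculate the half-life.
t½ = ln(2)/λ = 0.4201 hours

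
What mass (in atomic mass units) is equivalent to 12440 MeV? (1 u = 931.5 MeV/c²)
m = E/c² = 13.35 u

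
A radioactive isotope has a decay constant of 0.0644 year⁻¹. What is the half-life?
t½ = ln(2)/λ = 10.76 years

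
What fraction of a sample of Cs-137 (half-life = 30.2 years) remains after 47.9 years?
N/N₀ = (1/2)^(t/t½) = 0.3331 = 33.3%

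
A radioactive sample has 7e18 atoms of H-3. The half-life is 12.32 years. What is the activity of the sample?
A = λN = 3.938e17 decays/year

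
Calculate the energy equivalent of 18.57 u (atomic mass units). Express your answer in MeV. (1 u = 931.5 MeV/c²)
E = mc² = 17300 MeV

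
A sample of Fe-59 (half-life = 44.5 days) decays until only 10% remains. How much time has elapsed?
t = t½ × log₂(N₀/N) = 147.8 days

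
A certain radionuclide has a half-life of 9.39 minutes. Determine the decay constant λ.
λ = ln(2)/t½ = 0.07382 minute⁻¹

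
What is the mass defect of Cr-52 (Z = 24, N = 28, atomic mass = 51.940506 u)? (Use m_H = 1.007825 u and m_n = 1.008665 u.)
Δm = Z·m_H + N·m_n − M = 0.4899 u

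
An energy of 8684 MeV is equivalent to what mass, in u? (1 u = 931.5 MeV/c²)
m = E/c² = 9.323 u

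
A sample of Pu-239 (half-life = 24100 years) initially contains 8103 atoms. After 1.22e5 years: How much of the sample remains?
N = N₀(1/2)^(t/t½) = 242.5 atoms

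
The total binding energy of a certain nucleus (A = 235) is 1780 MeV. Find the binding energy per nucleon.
B.E./A = 1780/235 = 7.574 MeV/nucleon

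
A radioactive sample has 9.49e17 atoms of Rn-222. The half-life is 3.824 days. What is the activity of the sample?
A = λN = 1.72e17 decays/day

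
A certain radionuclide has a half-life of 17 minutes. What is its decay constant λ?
λ = ln(2)/t½ = 0.04077 minute⁻¹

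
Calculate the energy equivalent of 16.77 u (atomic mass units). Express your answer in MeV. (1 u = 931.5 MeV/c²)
E = mc² = 15620 MeV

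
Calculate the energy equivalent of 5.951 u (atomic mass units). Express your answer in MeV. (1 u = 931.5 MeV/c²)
E = mc² = 5543 MeV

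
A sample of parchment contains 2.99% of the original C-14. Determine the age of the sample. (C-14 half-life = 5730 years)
Age = t½ × log₂(1/ratio) = 29020 years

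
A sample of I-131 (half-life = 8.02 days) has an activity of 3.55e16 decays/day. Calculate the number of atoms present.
N = A/λ = 4.107e17 atoms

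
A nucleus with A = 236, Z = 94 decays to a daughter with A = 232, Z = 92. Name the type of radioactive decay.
ΔA = -4, ΔZ = -2 ⇒ alpha decay (α)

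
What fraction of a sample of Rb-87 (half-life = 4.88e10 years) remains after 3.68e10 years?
N/N₀ = (1/2)^(t/t½) = 0.5929 = 59.3%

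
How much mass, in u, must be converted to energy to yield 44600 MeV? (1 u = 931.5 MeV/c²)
m = E/c² = 47.88 u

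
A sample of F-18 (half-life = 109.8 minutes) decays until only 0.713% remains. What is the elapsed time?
t = t½ × log₂(N₀/N) = 783.1 minutes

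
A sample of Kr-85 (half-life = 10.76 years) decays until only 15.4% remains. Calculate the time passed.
t = t½ × log₂(N₀/N) = 29.04 years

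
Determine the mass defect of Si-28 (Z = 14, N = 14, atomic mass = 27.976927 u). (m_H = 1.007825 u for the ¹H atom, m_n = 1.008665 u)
Δm = Z·m_H + N·m_n − M = 0.2539 u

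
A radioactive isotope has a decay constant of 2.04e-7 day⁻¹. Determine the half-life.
t½ = ln(2)/λ = 3.398e6 days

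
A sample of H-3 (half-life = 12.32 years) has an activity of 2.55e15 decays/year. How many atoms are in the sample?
N = A/λ = 4.532e16 atoms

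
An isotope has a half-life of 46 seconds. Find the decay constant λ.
λ = ln(2)/t½ = 0.01507 second⁻¹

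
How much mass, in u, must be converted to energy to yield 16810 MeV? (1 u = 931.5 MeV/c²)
m = E/c² = 18.05 u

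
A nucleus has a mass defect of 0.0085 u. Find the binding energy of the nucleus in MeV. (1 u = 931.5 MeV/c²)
B.E. = Δm × 931.5 = 7.918 MeV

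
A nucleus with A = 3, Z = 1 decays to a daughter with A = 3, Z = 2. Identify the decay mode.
ΔA = 0, ΔZ = +1 ⇒ beta-minus decay (β⁻)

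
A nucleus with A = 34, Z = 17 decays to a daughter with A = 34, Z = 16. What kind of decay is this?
ΔA = 0, ΔZ = -1 ⇒ beta-plus decay (β⁺) or electron capture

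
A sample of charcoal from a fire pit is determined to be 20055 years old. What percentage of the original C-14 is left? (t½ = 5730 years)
N/N₀ = (1/2)^(t/t½) = 0.08839 = 8.84%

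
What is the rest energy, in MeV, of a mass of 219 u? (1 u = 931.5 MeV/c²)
E = mc² = 2.04e5 MeV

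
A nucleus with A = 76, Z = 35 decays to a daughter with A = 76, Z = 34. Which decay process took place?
ΔA = 0, ΔZ = -1 ⇒ beta-plus decay (β⁺) or electron capture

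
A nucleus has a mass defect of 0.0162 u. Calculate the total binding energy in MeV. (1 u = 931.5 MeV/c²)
B.E. = Δm × 931.5 = 15.09 MeV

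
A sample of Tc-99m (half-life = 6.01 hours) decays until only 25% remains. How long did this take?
t = t½ × log₂(N₀/N) = 12.02 hours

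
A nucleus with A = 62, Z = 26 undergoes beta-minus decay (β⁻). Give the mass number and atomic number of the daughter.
Daughter: A = 62, Z = 27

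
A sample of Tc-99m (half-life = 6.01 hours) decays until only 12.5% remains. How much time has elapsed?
t = t½ × log₂(N₀/N) = 18.03 hours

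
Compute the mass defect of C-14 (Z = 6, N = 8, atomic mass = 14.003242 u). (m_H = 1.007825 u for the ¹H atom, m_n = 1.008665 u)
Δm = Z·m_H + N·m_n − M = 0.113 u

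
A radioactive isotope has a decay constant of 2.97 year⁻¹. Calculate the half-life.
t½ = ln(2)/λ = 0.2334 years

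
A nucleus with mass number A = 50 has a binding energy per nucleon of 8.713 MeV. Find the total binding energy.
B.E. = 8.713 × 50 = 435.6 MeV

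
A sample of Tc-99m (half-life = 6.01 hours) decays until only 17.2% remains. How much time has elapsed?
t = t½ × log₂(N₀/N) = 15.26 hours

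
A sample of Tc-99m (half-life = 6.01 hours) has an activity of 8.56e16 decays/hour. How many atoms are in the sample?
N = A/λ = 7.422e17 atoms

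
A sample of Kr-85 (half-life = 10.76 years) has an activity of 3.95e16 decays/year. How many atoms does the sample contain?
N = A/λ = 6.132e17 atoms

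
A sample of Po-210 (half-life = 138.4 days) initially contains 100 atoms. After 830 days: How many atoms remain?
N = N₀(1/2)^(t/t½) = 1.566 atoms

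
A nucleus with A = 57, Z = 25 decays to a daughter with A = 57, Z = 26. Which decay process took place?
ΔA = 0, ΔZ = +1 ⇒ beta-minus decay (β⁻)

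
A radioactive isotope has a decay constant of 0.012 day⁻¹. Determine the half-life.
t½ = ln(2)/λ = 57.76 days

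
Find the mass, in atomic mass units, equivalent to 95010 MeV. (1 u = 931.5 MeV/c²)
m = E/c² = 102 u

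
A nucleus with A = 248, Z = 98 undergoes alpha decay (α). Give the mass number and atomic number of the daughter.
Daughter: A = 244, Z = 96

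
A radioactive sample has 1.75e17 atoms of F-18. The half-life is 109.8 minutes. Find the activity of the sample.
A = λN = 1.105e15 decays/minute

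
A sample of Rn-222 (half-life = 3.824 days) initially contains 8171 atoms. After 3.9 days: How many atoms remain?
N = N₀(1/2)^(t/t½) = 4030 atoms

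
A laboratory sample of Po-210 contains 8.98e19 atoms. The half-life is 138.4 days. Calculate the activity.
A = λN = 4.497e17 decays/day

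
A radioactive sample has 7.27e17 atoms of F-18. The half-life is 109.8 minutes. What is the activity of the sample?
A = λN = 4.589e15 decays/minute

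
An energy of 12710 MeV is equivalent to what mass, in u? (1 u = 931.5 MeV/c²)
m = E/c² = 13.64 u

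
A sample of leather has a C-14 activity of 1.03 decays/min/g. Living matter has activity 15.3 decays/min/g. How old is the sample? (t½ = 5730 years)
Age = t½ × log₂(A₀/A) = 22310 years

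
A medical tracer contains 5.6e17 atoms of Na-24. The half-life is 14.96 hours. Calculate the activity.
A = λN = 2.595e16 decays/hour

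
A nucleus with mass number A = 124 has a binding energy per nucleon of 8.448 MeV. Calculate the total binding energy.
B.E. = 8.448 × 124 = 1048 MeV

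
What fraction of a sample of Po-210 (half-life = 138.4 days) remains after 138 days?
N/N₀ = (1/2)^(t/t½) = 0.501 = 50.1%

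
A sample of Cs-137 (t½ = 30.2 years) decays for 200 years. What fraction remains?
N/N₀ = (1/2)^(t/t½) = 0.01015 = 1.01%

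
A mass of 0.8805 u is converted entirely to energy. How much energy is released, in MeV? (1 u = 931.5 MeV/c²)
E = mc² = 820.2 MeV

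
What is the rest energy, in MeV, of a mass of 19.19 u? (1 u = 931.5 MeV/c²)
E = mc² = 17880 MeV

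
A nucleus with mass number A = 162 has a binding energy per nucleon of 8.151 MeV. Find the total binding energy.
B.E. = 8.151 × 162 = 1320 MeV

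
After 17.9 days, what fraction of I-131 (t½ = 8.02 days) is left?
N/N₀ = (1/2)^(t/t½) = 0.2129 = 21.3%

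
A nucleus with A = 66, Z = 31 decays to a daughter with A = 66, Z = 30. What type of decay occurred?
ΔA = 0, ΔZ = -1 ⇒ beta-plus decay (β⁺) or electron capture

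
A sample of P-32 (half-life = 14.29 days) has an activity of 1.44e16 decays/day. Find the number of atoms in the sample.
N = A/λ = 2.969e17 atoms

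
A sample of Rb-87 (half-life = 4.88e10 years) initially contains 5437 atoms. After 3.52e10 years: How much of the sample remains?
N = N₀(1/2)^(t/t½) = 3298 atoms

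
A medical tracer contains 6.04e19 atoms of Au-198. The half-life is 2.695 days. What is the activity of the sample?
A = λN = 1.553e19 decays/day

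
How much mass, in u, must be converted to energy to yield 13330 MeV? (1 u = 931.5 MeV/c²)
m = E/c² = 14.31 u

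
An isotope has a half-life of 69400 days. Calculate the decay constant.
λ = ln(2)/t½ = 9.988e-6 day⁻¹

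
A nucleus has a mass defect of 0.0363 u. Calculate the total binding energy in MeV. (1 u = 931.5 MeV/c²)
B.E. = Δm × 931.5 = 33.81 MeV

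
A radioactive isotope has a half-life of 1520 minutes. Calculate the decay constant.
λ = ln(2)/t½ = 4.56e-4 minute⁻¹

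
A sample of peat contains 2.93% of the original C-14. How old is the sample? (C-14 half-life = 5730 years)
Age = t½ × log₂(1/ratio) = 29180 years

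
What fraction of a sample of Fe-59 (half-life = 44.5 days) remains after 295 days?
N/N₀ = (1/2)^(t/t½) = 0.0101 = 1.01%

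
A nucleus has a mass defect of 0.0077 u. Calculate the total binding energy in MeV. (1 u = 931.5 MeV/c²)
B.E. = Δm × 931.5 = 7.173 MeV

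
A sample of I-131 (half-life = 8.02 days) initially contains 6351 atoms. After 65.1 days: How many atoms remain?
N = N₀(1/2)^(t/t½) = 22.87 atoms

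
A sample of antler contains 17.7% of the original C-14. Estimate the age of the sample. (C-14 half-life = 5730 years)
Age = t½ × log₂(1/ratio) = 14310 years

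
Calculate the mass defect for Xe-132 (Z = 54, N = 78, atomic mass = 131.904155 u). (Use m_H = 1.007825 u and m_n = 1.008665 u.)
Δm = Z·m_H + N·m_n − M = 1.194 u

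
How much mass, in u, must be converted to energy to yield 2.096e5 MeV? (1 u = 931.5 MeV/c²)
m = E/c² = 225 u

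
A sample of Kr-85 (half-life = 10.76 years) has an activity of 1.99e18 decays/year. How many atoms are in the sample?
N = A/λ = 3.089e19 atoms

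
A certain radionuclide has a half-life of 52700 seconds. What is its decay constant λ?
λ = ln(2)/t½ = 1.315e-5 second⁻¹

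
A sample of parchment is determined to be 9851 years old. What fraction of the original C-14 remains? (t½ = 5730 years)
N/N₀ = (1/2)^(t/t½) = 0.3037 = 30.4%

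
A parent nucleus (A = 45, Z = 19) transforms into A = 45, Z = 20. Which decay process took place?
ΔA = 0, ΔZ = +1 ⇒ beta-minus decay (β⁻)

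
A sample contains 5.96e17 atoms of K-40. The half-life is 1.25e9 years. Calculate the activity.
A = λN = 3.305e8 decays/year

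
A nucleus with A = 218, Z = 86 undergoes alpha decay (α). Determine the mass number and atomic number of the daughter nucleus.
Daughter: A = 214, Z = 84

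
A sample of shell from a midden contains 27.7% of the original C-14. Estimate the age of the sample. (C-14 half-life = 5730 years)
Age = t½ × log₂(1/ratio) = 10610 years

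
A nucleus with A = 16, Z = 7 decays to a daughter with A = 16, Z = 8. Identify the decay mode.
ΔA = 0, ΔZ = +1 ⇒ beta-minus decay (β⁻)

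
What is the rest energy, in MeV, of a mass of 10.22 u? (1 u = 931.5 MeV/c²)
E = mc² = 9520 MeV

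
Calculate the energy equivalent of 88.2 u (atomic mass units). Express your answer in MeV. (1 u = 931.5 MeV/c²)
E = mc² = 82160 MeV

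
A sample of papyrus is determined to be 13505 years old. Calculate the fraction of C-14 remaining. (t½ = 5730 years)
N/N₀ = (1/2)^(t/t½) = 0.1952 = 19.5%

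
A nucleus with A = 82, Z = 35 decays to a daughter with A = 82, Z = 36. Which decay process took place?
ΔA = 0, ΔZ = +1 ⇒ beta-minus decay (β⁻)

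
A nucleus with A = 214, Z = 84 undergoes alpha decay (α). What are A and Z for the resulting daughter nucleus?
Daughter: A = 210, Z = 82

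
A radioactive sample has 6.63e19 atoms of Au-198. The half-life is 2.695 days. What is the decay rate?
A = λN = 1.705e19 decays/day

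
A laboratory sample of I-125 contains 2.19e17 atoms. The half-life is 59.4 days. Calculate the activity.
A = λN = 2.556e15 decays/day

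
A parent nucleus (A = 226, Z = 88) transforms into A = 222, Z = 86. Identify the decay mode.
ΔA = -4, ΔZ = -2 ⇒ alpha decay (α)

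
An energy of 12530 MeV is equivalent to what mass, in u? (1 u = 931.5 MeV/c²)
m = E/c² = 13.45 u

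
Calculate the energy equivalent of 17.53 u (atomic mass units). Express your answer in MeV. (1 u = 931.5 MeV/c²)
E = mc² = 16330 MeV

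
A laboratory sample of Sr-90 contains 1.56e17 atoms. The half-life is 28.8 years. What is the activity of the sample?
A = λN = 3.755e15 decays/year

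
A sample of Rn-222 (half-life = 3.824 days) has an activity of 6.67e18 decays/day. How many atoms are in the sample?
N = A/λ = 3.68e19 atoms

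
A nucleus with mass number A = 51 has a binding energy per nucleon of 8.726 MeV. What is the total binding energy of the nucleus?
B.E. = 8.726 × 51 = 445 MeV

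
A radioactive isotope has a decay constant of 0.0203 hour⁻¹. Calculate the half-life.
t½ = ln(2)/λ = 34.15 hours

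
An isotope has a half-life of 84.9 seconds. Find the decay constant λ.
λ = ln(2)/t½ = 0.008164 second⁻¹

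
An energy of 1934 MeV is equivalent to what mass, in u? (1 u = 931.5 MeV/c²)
m = E/c² = 2.076 u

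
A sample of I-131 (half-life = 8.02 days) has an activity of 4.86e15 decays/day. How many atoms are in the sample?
N = A/λ = 5.623e16 atoms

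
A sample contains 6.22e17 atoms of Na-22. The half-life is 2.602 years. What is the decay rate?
A = λN = 1.657e17 decays/year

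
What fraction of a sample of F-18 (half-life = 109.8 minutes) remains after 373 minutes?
N/N₀ = (1/2)^(t/t½) = 0.09492 = 9.49%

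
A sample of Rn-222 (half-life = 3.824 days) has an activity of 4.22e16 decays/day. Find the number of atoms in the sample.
N = A/λ = 2.328e17 atoms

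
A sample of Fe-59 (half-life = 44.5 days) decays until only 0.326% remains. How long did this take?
t = t½ × log₂(N₀/N) = 367.6 days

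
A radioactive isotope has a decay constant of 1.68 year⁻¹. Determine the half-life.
t½ = ln(2)/λ = 0.4126 years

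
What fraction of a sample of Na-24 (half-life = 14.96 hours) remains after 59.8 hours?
N/N₀ = (1/2)^(t/t½) = 0.06262 = 6.26%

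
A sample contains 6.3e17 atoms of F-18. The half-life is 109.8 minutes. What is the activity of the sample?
A = λN = 3.977e15 decays/minute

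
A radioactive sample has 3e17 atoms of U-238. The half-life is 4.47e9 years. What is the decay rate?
A = λN = 4.652e7 decays/year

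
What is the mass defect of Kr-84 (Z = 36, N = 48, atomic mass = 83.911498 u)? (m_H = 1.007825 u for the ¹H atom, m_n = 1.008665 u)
Δm = Z·m_H + N·m_n − M = 0.7861 u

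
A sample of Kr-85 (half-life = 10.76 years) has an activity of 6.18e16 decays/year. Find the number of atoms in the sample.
N = A/λ = 9.593e17 atoms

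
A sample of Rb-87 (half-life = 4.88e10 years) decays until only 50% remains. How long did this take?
t = t½ × log₂(N₀/N) = 4.88e10 years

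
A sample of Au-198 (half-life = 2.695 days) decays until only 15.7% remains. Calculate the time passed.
t = t½ × log₂(N₀/N) = 7.199 days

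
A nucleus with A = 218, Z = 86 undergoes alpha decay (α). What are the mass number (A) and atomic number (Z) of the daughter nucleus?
Daughter: A = 214, Z = 84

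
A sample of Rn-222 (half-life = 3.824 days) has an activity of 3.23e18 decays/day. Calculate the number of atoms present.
N = A/λ = 1.782e19 atoms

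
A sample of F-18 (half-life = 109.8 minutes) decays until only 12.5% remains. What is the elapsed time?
t = t½ × log₂(N₀/N) = 329.4 minutes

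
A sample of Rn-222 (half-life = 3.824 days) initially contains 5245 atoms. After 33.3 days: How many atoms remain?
N = N₀(1/2)^(t/t½) = 12.54 atoms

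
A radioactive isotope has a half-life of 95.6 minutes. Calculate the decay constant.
λ = ln(2)/t½ = 0.00725 minute⁻¹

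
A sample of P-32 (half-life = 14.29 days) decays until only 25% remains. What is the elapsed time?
t = t½ × log₂(N₀/N) = 28.58 days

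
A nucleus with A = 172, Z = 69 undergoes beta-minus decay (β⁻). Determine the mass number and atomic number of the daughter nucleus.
Daughter: A = 172, Z = 70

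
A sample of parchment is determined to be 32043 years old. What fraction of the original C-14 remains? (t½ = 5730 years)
N/N₀ = (1/2)^(t/t½) = 0.02073 = 2.07%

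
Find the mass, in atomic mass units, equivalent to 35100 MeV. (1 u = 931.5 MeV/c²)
m = E/c² = 37.68 u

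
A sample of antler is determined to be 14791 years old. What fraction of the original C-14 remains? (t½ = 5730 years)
N/N₀ = (1/2)^(t/t½) = 0.1671 = 16.7%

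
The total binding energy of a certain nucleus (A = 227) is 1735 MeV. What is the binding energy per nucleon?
B.E./A = 1735/227 = 7.643 MeV/nucleon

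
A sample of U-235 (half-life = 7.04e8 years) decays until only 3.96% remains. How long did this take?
t = t½ × log₂(N₀/N) = 3.279e9 years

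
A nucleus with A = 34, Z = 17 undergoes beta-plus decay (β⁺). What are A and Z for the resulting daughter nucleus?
Daughter: A = 34, Z = 16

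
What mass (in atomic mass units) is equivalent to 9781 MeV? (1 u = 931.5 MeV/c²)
m = E/c² = 10.5 u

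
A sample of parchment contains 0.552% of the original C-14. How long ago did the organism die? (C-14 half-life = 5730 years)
Age = t½ × log₂(1/ratio) = 42980 years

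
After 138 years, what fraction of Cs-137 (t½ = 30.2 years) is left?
N/N₀ = (1/2)^(t/t½) = 0.04211 = 4.21%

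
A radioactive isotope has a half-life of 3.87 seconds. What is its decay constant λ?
λ = ln(2)/t½ = 0.1791 second⁻¹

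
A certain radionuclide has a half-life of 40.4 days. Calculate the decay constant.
λ = ln(2)/t½ = 0.01716 day⁻¹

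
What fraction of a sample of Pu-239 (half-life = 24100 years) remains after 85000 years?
N/N₀ = (1/2)^(t/t½) = 0.08675 = 8.68%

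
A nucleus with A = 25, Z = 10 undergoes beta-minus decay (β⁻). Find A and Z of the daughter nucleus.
Daughter: A = 25, Z = 11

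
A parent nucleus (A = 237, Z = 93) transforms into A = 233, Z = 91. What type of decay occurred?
ΔA = -4, ΔZ = -2 ⇒ alpha decay (α)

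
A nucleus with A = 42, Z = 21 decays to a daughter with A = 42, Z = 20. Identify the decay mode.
ΔA = 0, ΔZ = -1 ⇒ beta-plus decay (β⁺) or electron capture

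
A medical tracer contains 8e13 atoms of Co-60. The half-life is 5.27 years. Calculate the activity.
A = λN = 1.052e13 decays/year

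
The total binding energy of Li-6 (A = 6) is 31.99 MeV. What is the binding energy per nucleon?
B.E./A = 31.99/6 = 5.332 MeV/nucleon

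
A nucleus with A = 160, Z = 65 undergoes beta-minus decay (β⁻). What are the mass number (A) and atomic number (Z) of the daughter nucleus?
Daughter: A = 160, Z = 66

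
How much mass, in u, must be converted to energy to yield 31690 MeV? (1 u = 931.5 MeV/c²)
m = E/c² = 34.02 u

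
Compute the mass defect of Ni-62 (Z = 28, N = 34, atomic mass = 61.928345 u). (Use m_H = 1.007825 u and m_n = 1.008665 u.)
Δm = Z·m_H + N·m_n − M = 0.5854 u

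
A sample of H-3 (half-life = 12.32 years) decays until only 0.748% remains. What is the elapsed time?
t = t½ × log₂(N₀/N) = 87.01 years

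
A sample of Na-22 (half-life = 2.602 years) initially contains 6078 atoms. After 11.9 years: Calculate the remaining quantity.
N = N₀(1/2)^(t/t½) = 255.3 atoms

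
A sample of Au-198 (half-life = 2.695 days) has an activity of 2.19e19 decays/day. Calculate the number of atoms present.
N = A/λ = 8.515e19 atoms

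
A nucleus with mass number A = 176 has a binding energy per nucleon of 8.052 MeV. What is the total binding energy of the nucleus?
B.E. = 8.052 × 176 = 1417 MeV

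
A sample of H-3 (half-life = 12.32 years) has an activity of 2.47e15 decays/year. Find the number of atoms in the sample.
N = A/λ = 4.39e16 atoms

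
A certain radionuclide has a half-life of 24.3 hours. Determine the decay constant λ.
λ = ln(2)/t½ = 0.02852 hour⁻¹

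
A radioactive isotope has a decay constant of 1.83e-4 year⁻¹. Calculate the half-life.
t½ = ln(2)/λ = 3788 years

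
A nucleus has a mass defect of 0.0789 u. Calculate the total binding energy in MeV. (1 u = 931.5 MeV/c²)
B.E. = Δm × 931.5 = 73.5 MeV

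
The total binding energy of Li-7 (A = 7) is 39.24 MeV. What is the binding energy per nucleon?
B.E./A = 39.24/7 = 5.606 MeV/nucleon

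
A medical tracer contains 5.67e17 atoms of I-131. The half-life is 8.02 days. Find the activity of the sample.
A = λN = 4.9e16 decays/day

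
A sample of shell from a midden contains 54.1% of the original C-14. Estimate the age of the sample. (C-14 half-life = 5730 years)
Age = t½ × log₂(1/ratio) = 5078 years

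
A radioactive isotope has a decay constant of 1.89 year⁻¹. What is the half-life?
t½ = ln(2)/λ = 0.3667 years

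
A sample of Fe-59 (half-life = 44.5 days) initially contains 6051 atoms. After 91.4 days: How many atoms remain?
N = N₀(1/2)^(t/t½) = 1457 atoms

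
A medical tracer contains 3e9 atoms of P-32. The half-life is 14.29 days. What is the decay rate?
A = λN = 1.455e8 decays/day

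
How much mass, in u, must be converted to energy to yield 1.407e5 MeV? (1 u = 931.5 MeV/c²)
m = E/c² = 151 u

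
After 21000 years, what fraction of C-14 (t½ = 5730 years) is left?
N/N₀ = (1/2)^(t/t½) = 0.07884 = 7.88%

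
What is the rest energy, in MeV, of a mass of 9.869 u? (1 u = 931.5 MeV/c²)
E = mc² = 9193 MeV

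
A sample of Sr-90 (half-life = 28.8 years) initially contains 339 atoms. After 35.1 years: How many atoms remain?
N = N₀(1/2)^(t/t½) = 145.7 atoms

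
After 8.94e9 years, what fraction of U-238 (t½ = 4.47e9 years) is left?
N/N₀ = (1/2)^(t/t½) = 0.25 = 25%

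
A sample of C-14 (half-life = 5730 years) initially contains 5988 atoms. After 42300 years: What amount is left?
N = N₀(1/2)^(t/t½) = 35.89 atoms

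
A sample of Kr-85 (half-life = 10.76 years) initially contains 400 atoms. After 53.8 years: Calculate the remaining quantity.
N = N₀(1/2)^(t/t½) = 12.5 atoms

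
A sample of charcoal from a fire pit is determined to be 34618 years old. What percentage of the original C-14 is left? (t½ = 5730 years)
N/N₀ = (1/2)^(t/t½) = 0.01518 = 1.52%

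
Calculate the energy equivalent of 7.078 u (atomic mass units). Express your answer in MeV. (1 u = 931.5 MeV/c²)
E = mc² = 6593 MeV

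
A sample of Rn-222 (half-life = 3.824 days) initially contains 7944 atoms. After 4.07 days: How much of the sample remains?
N = N₀(1/2)^(t/t½) = 3799 atoms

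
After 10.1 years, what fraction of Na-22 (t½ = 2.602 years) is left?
N/N₀ = (1/2)^(t/t½) = 0.06784 = 6.78%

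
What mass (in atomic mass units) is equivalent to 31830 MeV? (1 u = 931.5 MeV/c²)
m = E/c² = 34.17 u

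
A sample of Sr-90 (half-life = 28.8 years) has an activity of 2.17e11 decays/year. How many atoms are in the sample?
N = A/λ = 9.016e12 atoms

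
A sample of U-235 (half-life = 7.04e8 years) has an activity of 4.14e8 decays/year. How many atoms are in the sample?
N = A/λ = 4.205e17 atoms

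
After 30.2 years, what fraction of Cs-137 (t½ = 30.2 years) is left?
N/N₀ = (1/2)^(t/t½) = 0.5 = 50%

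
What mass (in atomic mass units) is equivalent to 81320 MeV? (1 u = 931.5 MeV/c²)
m = E/c² = 87.3 u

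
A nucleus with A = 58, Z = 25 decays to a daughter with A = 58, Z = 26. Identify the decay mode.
ΔA = 0, ΔZ = +1 ⇒ beta-minus decay (β⁻)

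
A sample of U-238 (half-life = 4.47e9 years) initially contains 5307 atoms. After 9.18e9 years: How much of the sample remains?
N = N₀(1/2)^(t/t½) = 1278 atoms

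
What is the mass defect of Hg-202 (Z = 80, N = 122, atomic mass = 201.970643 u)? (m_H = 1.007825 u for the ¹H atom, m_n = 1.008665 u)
Δm = Z·m_H + N·m_n − M = 1.712 u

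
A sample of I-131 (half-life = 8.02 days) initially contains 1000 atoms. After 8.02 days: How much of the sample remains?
N = N₀(1/2)^(t/t½) = 500 atoms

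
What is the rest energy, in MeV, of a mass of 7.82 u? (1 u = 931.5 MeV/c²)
E = mc² = 7284 MeV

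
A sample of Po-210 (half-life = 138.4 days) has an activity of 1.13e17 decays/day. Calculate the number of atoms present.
N = A/λ = 2.256e19 atoms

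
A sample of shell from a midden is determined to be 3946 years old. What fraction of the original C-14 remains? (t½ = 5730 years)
N/N₀ = (1/2)^(t/t½) = 0.6204 = 62%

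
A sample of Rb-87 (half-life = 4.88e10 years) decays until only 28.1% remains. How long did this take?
t = t½ × log₂(N₀/N) = 8.937e10 years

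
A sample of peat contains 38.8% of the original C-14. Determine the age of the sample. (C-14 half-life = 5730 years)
Age = t½ × log₂(1/ratio) = 7826 years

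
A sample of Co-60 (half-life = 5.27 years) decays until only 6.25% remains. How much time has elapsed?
t = t½ × log₂(N₀/N) = 21.08 years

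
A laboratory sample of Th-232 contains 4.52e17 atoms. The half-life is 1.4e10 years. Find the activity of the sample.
A = λN = 2.238e7 decays/year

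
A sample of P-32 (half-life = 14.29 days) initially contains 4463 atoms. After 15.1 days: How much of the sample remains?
N = N₀(1/2)^(t/t½) = 2146 atoms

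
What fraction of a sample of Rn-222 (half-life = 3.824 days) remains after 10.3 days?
N/N₀ = (1/2)^(t/t½) = 0.1546 = 15.5%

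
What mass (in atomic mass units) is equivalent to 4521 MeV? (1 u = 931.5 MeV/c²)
m = E/c² = 4.853 u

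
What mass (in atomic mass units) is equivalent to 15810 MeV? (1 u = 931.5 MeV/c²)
m = E/c² = 16.97 u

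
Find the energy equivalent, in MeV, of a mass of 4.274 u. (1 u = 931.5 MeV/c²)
E = mc² = 3981 MeV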